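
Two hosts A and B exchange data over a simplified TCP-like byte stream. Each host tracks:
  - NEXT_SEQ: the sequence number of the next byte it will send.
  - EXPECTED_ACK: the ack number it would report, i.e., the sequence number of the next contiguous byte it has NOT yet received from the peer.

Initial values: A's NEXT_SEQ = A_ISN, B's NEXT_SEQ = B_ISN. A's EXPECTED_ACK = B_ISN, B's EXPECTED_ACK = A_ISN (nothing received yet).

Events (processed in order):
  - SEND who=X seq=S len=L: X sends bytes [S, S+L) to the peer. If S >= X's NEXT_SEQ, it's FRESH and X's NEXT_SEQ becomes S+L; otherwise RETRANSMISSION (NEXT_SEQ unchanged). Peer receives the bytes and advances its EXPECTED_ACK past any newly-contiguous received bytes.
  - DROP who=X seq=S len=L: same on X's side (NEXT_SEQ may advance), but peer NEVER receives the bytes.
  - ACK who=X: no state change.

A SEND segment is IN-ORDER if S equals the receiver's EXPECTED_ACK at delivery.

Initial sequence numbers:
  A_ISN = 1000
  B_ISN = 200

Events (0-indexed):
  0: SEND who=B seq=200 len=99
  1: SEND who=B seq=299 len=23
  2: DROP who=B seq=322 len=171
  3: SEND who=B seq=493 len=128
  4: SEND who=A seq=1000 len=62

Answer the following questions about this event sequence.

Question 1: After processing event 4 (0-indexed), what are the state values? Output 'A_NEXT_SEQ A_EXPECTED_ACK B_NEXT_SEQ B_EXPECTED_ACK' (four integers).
After event 0: A_seq=1000 A_ack=299 B_seq=299 B_ack=1000
After event 1: A_seq=1000 A_ack=322 B_seq=322 B_ack=1000
After event 2: A_seq=1000 A_ack=322 B_seq=493 B_ack=1000
After event 3: A_seq=1000 A_ack=322 B_seq=621 B_ack=1000
After event 4: A_seq=1062 A_ack=322 B_seq=621 B_ack=1062

1062 322 621 1062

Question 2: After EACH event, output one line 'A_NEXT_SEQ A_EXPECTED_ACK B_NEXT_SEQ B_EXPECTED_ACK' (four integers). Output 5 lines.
1000 299 299 1000
1000 322 322 1000
1000 322 493 1000
1000 322 621 1000
1062 322 621 1062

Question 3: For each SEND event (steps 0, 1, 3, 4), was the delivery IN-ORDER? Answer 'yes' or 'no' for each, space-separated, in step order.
Answer: yes yes no yes

Derivation:
Step 0: SEND seq=200 -> in-order
Step 1: SEND seq=299 -> in-order
Step 3: SEND seq=493 -> out-of-order
Step 4: SEND seq=1000 -> in-order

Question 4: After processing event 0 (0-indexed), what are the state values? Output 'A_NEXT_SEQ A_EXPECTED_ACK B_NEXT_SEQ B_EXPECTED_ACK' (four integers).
After event 0: A_seq=1000 A_ack=299 B_seq=299 B_ack=1000

1000 299 299 1000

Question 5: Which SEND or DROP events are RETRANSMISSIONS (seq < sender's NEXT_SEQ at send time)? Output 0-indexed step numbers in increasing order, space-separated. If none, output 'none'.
Step 0: SEND seq=200 -> fresh
Step 1: SEND seq=299 -> fresh
Step 2: DROP seq=322 -> fresh
Step 3: SEND seq=493 -> fresh
Step 4: SEND seq=1000 -> fresh

Answer: none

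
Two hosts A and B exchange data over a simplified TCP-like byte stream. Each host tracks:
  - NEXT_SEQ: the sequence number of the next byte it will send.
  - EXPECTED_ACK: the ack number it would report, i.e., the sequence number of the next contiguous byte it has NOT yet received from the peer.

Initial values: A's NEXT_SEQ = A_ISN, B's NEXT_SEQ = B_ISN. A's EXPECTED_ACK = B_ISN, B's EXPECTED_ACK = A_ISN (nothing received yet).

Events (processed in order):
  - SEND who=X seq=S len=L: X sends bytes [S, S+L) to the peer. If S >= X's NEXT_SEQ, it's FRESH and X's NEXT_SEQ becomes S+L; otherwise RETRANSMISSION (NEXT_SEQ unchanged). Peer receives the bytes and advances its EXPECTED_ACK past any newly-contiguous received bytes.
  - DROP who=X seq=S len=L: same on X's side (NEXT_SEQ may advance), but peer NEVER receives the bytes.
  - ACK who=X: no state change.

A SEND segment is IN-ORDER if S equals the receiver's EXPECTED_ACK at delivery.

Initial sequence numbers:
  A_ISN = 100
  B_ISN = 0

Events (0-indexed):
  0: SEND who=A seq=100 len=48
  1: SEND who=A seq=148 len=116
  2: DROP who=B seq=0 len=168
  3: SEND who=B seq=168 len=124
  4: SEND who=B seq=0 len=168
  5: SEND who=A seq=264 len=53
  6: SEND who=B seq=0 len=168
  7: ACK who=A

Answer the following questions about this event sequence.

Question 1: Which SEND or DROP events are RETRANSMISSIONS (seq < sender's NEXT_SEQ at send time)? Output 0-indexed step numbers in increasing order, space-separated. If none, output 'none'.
Answer: 4 6

Derivation:
Step 0: SEND seq=100 -> fresh
Step 1: SEND seq=148 -> fresh
Step 2: DROP seq=0 -> fresh
Step 3: SEND seq=168 -> fresh
Step 4: SEND seq=0 -> retransmit
Step 5: SEND seq=264 -> fresh
Step 6: SEND seq=0 -> retransmit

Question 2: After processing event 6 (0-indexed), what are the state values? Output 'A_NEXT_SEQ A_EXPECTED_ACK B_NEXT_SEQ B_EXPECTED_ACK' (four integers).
After event 0: A_seq=148 A_ack=0 B_seq=0 B_ack=148
After event 1: A_seq=264 A_ack=0 B_seq=0 B_ack=264
After event 2: A_seq=264 A_ack=0 B_seq=168 B_ack=264
After event 3: A_seq=264 A_ack=0 B_seq=292 B_ack=264
After event 4: A_seq=264 A_ack=292 B_seq=292 B_ack=264
After event 5: A_seq=317 A_ack=292 B_seq=292 B_ack=317
After event 6: A_seq=317 A_ack=292 B_seq=292 B_ack=317

317 292 292 317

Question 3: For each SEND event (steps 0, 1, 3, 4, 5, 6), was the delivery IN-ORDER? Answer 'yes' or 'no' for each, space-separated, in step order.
Step 0: SEND seq=100 -> in-order
Step 1: SEND seq=148 -> in-order
Step 3: SEND seq=168 -> out-of-order
Step 4: SEND seq=0 -> in-order
Step 5: SEND seq=264 -> in-order
Step 6: SEND seq=0 -> out-of-order

Answer: yes yes no yes yes no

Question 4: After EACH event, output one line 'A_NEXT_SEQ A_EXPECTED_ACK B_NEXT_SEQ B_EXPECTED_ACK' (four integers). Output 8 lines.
148 0 0 148
264 0 0 264
264 0 168 264
264 0 292 264
264 292 292 264
317 292 292 317
317 292 292 317
317 292 292 317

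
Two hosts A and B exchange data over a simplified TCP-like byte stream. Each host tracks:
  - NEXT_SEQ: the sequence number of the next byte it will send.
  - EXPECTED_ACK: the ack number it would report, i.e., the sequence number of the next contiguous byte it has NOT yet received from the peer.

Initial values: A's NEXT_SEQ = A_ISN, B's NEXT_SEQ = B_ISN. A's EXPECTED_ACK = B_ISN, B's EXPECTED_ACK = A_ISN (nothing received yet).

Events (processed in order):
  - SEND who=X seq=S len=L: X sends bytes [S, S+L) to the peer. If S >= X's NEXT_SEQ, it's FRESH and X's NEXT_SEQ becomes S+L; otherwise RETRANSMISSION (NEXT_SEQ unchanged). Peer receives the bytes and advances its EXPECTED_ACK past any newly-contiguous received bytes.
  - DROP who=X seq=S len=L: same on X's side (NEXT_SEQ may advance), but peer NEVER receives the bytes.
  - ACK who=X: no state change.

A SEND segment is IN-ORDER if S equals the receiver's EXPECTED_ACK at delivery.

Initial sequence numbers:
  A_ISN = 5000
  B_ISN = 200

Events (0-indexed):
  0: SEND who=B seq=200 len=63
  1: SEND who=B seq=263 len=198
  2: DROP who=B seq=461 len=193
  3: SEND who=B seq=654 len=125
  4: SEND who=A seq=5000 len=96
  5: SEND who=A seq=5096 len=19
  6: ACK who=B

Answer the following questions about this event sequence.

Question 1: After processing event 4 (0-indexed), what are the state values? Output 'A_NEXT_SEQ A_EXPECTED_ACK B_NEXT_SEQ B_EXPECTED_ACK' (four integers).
After event 0: A_seq=5000 A_ack=263 B_seq=263 B_ack=5000
After event 1: A_seq=5000 A_ack=461 B_seq=461 B_ack=5000
After event 2: A_seq=5000 A_ack=461 B_seq=654 B_ack=5000
After event 3: A_seq=5000 A_ack=461 B_seq=779 B_ack=5000
After event 4: A_seq=5096 A_ack=461 B_seq=779 B_ack=5096

5096 461 779 5096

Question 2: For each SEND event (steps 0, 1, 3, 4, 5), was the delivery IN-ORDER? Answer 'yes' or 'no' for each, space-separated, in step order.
Step 0: SEND seq=200 -> in-order
Step 1: SEND seq=263 -> in-order
Step 3: SEND seq=654 -> out-of-order
Step 4: SEND seq=5000 -> in-order
Step 5: SEND seq=5096 -> in-order

Answer: yes yes no yes yes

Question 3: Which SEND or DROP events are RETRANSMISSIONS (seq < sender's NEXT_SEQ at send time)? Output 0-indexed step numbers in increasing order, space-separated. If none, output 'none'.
Step 0: SEND seq=200 -> fresh
Step 1: SEND seq=263 -> fresh
Step 2: DROP seq=461 -> fresh
Step 3: SEND seq=654 -> fresh
Step 4: SEND seq=5000 -> fresh
Step 5: SEND seq=5096 -> fresh

Answer: none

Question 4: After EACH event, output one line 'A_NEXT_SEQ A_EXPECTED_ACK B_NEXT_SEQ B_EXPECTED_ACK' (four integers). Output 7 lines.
5000 263 263 5000
5000 461 461 5000
5000 461 654 5000
5000 461 779 5000
5096 461 779 5096
5115 461 779 5115
5115 461 779 5115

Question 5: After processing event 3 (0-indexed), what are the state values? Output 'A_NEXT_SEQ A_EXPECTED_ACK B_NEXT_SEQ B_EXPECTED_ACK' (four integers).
After event 0: A_seq=5000 A_ack=263 B_seq=263 B_ack=5000
After event 1: A_seq=5000 A_ack=461 B_seq=461 B_ack=5000
After event 2: A_seq=5000 A_ack=461 B_seq=654 B_ack=5000
After event 3: A_seq=5000 A_ack=461 B_seq=779 B_ack=5000

5000 461 779 5000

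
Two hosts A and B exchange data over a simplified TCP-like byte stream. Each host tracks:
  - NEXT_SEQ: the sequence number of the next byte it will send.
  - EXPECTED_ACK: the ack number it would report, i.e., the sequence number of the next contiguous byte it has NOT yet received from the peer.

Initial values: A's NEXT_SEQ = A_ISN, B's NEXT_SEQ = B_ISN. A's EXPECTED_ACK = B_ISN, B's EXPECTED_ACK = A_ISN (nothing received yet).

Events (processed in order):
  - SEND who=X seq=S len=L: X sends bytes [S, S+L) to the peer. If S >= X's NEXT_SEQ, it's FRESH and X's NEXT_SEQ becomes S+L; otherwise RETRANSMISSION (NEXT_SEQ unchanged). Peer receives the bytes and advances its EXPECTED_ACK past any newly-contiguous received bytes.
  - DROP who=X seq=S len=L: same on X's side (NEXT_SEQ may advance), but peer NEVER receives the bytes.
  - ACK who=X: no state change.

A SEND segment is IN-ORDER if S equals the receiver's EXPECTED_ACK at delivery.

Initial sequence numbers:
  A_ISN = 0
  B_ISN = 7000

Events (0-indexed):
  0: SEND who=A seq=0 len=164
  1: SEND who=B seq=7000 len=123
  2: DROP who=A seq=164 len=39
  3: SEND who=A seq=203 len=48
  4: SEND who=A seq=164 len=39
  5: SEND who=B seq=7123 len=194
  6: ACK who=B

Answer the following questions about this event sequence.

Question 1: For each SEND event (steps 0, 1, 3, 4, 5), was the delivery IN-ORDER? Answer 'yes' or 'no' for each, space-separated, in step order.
Step 0: SEND seq=0 -> in-order
Step 1: SEND seq=7000 -> in-order
Step 3: SEND seq=203 -> out-of-order
Step 4: SEND seq=164 -> in-order
Step 5: SEND seq=7123 -> in-order

Answer: yes yes no yes yes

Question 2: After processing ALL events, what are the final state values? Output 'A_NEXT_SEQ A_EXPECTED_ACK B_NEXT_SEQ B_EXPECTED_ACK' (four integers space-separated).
Answer: 251 7317 7317 251

Derivation:
After event 0: A_seq=164 A_ack=7000 B_seq=7000 B_ack=164
After event 1: A_seq=164 A_ack=7123 B_seq=7123 B_ack=164
After event 2: A_seq=203 A_ack=7123 B_seq=7123 B_ack=164
After event 3: A_seq=251 A_ack=7123 B_seq=7123 B_ack=164
After event 4: A_seq=251 A_ack=7123 B_seq=7123 B_ack=251
After event 5: A_seq=251 A_ack=7317 B_seq=7317 B_ack=251
After event 6: A_seq=251 A_ack=7317 B_seq=7317 B_ack=251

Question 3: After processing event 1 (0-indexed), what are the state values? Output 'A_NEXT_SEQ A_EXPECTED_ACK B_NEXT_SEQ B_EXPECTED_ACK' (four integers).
After event 0: A_seq=164 A_ack=7000 B_seq=7000 B_ack=164
After event 1: A_seq=164 A_ack=7123 B_seq=7123 B_ack=164

164 7123 7123 164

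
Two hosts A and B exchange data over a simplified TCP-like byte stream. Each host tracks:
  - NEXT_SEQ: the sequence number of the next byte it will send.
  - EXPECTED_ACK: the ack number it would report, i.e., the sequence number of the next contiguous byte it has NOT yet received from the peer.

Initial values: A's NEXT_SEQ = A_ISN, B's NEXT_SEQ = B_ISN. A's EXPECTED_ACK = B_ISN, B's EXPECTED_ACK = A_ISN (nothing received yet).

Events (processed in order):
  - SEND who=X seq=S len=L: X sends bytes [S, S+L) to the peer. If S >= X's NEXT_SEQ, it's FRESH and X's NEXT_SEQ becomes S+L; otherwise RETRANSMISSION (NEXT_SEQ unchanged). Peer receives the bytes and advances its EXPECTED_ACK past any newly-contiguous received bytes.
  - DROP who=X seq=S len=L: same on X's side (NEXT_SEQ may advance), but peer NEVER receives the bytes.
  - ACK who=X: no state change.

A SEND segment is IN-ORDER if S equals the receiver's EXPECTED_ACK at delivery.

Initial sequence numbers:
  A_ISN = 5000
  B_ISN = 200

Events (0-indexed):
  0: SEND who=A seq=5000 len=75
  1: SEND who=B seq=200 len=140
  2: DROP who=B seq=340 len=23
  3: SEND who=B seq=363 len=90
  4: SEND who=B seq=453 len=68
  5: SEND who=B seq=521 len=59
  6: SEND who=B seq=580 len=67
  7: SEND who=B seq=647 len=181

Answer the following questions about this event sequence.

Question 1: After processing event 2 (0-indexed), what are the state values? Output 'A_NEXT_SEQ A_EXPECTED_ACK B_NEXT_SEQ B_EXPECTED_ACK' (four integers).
After event 0: A_seq=5075 A_ack=200 B_seq=200 B_ack=5075
After event 1: A_seq=5075 A_ack=340 B_seq=340 B_ack=5075
After event 2: A_seq=5075 A_ack=340 B_seq=363 B_ack=5075

5075 340 363 5075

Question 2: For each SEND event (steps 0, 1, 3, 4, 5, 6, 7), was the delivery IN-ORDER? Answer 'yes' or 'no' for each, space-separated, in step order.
Step 0: SEND seq=5000 -> in-order
Step 1: SEND seq=200 -> in-order
Step 3: SEND seq=363 -> out-of-order
Step 4: SEND seq=453 -> out-of-order
Step 5: SEND seq=521 -> out-of-order
Step 6: SEND seq=580 -> out-of-order
Step 7: SEND seq=647 -> out-of-order

Answer: yes yes no no no no no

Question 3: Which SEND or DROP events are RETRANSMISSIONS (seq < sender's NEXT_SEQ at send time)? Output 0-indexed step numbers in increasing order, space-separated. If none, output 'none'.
Step 0: SEND seq=5000 -> fresh
Step 1: SEND seq=200 -> fresh
Step 2: DROP seq=340 -> fresh
Step 3: SEND seq=363 -> fresh
Step 4: SEND seq=453 -> fresh
Step 5: SEND seq=521 -> fresh
Step 6: SEND seq=580 -> fresh
Step 7: SEND seq=647 -> fresh

Answer: none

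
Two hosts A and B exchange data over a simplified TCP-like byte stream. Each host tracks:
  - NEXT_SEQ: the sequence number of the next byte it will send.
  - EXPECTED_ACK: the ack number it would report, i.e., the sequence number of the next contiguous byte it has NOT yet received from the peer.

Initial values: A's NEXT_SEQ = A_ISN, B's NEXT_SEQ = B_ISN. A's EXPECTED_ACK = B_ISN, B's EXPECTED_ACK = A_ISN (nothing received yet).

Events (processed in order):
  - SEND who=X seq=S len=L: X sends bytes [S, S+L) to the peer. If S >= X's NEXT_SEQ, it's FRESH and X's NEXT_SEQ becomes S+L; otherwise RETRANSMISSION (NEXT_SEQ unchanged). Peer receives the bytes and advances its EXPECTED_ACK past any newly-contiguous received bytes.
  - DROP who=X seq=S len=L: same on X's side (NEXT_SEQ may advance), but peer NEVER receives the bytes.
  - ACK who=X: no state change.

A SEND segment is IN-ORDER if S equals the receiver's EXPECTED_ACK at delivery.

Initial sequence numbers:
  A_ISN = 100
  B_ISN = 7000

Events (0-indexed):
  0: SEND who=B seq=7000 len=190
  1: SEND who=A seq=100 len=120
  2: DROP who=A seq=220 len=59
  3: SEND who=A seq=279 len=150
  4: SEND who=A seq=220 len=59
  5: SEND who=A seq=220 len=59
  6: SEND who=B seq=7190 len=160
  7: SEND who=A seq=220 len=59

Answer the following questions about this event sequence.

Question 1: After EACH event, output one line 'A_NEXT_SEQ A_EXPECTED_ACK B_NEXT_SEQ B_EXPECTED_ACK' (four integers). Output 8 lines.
100 7190 7190 100
220 7190 7190 220
279 7190 7190 220
429 7190 7190 220
429 7190 7190 429
429 7190 7190 429
429 7350 7350 429
429 7350 7350 429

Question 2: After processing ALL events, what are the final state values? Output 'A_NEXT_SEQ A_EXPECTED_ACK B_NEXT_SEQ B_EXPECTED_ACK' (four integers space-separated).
Answer: 429 7350 7350 429

Derivation:
After event 0: A_seq=100 A_ack=7190 B_seq=7190 B_ack=100
After event 1: A_seq=220 A_ack=7190 B_seq=7190 B_ack=220
After event 2: A_seq=279 A_ack=7190 B_seq=7190 B_ack=220
After event 3: A_seq=429 A_ack=7190 B_seq=7190 B_ack=220
After event 4: A_seq=429 A_ack=7190 B_seq=7190 B_ack=429
After event 5: A_seq=429 A_ack=7190 B_seq=7190 B_ack=429
After event 6: A_seq=429 A_ack=7350 B_seq=7350 B_ack=429
After event 7: A_seq=429 A_ack=7350 B_seq=7350 B_ack=429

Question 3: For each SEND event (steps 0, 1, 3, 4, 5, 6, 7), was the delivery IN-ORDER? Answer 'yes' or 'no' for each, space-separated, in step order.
Answer: yes yes no yes no yes no

Derivation:
Step 0: SEND seq=7000 -> in-order
Step 1: SEND seq=100 -> in-order
Step 3: SEND seq=279 -> out-of-order
Step 4: SEND seq=220 -> in-order
Step 5: SEND seq=220 -> out-of-order
Step 6: SEND seq=7190 -> in-order
Step 7: SEND seq=220 -> out-of-order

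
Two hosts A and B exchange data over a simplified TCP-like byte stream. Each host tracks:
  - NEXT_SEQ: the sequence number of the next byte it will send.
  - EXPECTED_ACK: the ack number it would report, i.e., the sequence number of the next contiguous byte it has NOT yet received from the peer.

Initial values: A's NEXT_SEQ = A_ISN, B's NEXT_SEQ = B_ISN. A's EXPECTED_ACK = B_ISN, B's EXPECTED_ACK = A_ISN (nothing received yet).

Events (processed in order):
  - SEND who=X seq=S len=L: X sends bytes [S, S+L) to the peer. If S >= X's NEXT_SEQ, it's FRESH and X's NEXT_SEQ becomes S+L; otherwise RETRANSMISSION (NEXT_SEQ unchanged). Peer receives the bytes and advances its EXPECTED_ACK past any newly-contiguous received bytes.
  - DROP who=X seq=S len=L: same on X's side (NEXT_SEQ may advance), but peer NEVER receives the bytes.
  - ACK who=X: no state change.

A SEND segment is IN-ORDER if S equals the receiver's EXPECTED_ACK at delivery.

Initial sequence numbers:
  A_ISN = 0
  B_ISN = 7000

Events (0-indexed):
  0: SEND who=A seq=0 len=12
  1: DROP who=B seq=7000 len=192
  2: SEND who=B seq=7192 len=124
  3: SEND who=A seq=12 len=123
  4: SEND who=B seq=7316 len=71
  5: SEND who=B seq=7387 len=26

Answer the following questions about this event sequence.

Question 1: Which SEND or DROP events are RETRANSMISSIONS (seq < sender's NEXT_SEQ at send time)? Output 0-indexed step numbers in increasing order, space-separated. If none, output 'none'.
Step 0: SEND seq=0 -> fresh
Step 1: DROP seq=7000 -> fresh
Step 2: SEND seq=7192 -> fresh
Step 3: SEND seq=12 -> fresh
Step 4: SEND seq=7316 -> fresh
Step 5: SEND seq=7387 -> fresh

Answer: none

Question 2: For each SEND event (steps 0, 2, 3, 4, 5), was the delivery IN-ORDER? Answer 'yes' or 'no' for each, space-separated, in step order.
Step 0: SEND seq=0 -> in-order
Step 2: SEND seq=7192 -> out-of-order
Step 3: SEND seq=12 -> in-order
Step 4: SEND seq=7316 -> out-of-order
Step 5: SEND seq=7387 -> out-of-order

Answer: yes no yes no no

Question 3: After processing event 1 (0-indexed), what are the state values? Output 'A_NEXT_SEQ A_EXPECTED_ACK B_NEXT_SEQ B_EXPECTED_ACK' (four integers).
After event 0: A_seq=12 A_ack=7000 B_seq=7000 B_ack=12
After event 1: A_seq=12 A_ack=7000 B_seq=7192 B_ack=12

12 7000 7192 12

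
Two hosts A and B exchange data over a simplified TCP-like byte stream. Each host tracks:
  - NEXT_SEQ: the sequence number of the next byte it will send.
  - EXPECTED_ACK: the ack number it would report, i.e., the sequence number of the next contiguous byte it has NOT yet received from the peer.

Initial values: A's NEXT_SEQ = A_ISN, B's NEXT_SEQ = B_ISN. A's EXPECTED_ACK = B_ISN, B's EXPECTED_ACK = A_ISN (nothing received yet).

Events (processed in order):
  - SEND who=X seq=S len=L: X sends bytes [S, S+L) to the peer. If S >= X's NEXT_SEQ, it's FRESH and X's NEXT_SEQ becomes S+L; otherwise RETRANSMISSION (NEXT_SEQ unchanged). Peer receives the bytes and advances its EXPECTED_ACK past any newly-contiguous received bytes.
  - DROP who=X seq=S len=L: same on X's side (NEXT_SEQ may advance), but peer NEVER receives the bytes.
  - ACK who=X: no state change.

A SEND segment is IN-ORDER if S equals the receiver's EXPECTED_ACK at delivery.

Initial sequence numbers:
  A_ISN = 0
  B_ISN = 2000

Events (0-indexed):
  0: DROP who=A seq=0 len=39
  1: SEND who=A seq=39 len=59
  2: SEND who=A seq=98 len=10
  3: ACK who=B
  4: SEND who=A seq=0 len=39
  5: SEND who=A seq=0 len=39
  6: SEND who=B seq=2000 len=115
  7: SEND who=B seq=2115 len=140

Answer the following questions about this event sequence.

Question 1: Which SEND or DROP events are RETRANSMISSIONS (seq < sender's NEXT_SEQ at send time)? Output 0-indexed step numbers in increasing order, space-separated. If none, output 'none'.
Answer: 4 5

Derivation:
Step 0: DROP seq=0 -> fresh
Step 1: SEND seq=39 -> fresh
Step 2: SEND seq=98 -> fresh
Step 4: SEND seq=0 -> retransmit
Step 5: SEND seq=0 -> retransmit
Step 6: SEND seq=2000 -> fresh
Step 7: SEND seq=2115 -> fresh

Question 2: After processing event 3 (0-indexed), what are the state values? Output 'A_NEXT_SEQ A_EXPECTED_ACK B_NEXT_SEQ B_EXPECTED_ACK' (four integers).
After event 0: A_seq=39 A_ack=2000 B_seq=2000 B_ack=0
After event 1: A_seq=98 A_ack=2000 B_seq=2000 B_ack=0
After event 2: A_seq=108 A_ack=2000 B_seq=2000 B_ack=0
After event 3: A_seq=108 A_ack=2000 B_seq=2000 B_ack=0

108 2000 2000 0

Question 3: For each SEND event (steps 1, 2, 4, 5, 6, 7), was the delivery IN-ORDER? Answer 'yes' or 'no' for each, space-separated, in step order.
Step 1: SEND seq=39 -> out-of-order
Step 2: SEND seq=98 -> out-of-order
Step 4: SEND seq=0 -> in-order
Step 5: SEND seq=0 -> out-of-order
Step 6: SEND seq=2000 -> in-order
Step 7: SEND seq=2115 -> in-order

Answer: no no yes no yes yes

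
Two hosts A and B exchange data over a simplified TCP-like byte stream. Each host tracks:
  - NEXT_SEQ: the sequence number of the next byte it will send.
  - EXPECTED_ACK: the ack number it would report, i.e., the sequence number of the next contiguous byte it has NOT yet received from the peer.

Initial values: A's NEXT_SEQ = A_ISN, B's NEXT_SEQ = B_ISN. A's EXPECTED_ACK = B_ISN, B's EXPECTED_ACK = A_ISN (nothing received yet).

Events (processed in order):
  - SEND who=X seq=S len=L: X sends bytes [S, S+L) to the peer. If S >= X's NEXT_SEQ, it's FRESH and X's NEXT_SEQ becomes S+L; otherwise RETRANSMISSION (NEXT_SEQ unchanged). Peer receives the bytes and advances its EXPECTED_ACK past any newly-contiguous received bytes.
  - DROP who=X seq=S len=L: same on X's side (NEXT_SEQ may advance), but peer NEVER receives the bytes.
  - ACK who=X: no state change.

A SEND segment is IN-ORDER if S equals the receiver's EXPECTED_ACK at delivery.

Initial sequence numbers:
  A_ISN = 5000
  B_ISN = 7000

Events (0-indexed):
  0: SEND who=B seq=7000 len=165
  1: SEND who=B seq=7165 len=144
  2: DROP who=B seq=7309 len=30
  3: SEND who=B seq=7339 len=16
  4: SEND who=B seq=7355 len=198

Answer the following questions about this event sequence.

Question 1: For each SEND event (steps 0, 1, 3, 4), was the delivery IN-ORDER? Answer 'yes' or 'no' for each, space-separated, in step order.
Step 0: SEND seq=7000 -> in-order
Step 1: SEND seq=7165 -> in-order
Step 3: SEND seq=7339 -> out-of-order
Step 4: SEND seq=7355 -> out-of-order

Answer: yes yes no no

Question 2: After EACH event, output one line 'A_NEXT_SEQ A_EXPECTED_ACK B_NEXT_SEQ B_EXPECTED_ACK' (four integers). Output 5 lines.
5000 7165 7165 5000
5000 7309 7309 5000
5000 7309 7339 5000
5000 7309 7355 5000
5000 7309 7553 5000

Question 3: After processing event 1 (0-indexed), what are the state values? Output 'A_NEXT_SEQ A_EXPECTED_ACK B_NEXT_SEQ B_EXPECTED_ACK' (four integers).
After event 0: A_seq=5000 A_ack=7165 B_seq=7165 B_ack=5000
After event 1: A_seq=5000 A_ack=7309 B_seq=7309 B_ack=5000

5000 7309 7309 5000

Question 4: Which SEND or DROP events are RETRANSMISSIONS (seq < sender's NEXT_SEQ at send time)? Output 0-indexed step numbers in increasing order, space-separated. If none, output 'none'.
Step 0: SEND seq=7000 -> fresh
Step 1: SEND seq=7165 -> fresh
Step 2: DROP seq=7309 -> fresh
Step 3: SEND seq=7339 -> fresh
Step 4: SEND seq=7355 -> fresh

Answer: none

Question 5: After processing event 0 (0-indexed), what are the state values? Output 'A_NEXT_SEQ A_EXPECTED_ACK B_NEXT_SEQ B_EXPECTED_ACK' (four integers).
After event 0: A_seq=5000 A_ack=7165 B_seq=7165 B_ack=5000

5000 7165 7165 5000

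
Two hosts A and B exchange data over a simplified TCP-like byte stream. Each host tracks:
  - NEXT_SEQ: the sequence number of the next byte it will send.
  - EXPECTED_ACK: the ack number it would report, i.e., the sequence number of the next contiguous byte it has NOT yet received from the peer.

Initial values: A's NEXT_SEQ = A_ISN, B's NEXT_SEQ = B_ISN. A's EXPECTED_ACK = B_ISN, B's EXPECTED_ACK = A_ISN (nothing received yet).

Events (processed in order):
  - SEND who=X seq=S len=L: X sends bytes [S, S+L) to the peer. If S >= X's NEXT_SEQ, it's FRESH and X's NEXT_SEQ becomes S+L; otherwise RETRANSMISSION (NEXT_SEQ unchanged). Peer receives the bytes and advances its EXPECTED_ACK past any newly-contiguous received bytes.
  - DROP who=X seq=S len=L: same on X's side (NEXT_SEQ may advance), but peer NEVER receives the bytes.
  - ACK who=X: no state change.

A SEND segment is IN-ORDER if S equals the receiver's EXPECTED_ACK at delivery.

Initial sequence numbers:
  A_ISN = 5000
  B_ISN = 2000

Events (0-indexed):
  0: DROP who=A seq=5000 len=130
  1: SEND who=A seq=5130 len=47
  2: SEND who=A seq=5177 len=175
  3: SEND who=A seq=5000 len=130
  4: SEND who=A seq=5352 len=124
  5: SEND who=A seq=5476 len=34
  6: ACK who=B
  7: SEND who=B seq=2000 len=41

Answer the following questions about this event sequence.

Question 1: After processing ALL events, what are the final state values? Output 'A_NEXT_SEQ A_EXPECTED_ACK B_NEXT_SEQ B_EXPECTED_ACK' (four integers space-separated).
Answer: 5510 2041 2041 5510

Derivation:
After event 0: A_seq=5130 A_ack=2000 B_seq=2000 B_ack=5000
After event 1: A_seq=5177 A_ack=2000 B_seq=2000 B_ack=5000
After event 2: A_seq=5352 A_ack=2000 B_seq=2000 B_ack=5000
After event 3: A_seq=5352 A_ack=2000 B_seq=2000 B_ack=5352
After event 4: A_seq=5476 A_ack=2000 B_seq=2000 B_ack=5476
After event 5: A_seq=5510 A_ack=2000 B_seq=2000 B_ack=5510
After event 6: A_seq=5510 A_ack=2000 B_seq=2000 B_ack=5510
After event 7: A_seq=5510 A_ack=2041 B_seq=2041 B_ack=5510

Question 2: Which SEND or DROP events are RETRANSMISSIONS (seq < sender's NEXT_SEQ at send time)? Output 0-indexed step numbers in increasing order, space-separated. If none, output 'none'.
Answer: 3

Derivation:
Step 0: DROP seq=5000 -> fresh
Step 1: SEND seq=5130 -> fresh
Step 2: SEND seq=5177 -> fresh
Step 3: SEND seq=5000 -> retransmit
Step 4: SEND seq=5352 -> fresh
Step 5: SEND seq=5476 -> fresh
Step 7: SEND seq=2000 -> fresh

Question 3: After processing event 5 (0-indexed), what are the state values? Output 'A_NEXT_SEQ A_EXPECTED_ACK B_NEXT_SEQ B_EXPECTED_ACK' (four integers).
After event 0: A_seq=5130 A_ack=2000 B_seq=2000 B_ack=5000
After event 1: A_seq=5177 A_ack=2000 B_seq=2000 B_ack=5000
After event 2: A_seq=5352 A_ack=2000 B_seq=2000 B_ack=5000
After event 3: A_seq=5352 A_ack=2000 B_seq=2000 B_ack=5352
After event 4: A_seq=5476 A_ack=2000 B_seq=2000 B_ack=5476
After event 5: A_seq=5510 A_ack=2000 B_seq=2000 B_ack=5510

5510 2000 2000 5510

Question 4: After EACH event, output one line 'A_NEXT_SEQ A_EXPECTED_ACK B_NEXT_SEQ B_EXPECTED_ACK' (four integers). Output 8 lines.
5130 2000 2000 5000
5177 2000 2000 5000
5352 2000 2000 5000
5352 2000 2000 5352
5476 2000 2000 5476
5510 2000 2000 5510
5510 2000 2000 5510
5510 2041 2041 5510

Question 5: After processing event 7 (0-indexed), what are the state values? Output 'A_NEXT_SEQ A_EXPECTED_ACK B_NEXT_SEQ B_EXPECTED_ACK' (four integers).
After event 0: A_seq=5130 A_ack=2000 B_seq=2000 B_ack=5000
After event 1: A_seq=5177 A_ack=2000 B_seq=2000 B_ack=5000
After event 2: A_seq=5352 A_ack=2000 B_seq=2000 B_ack=5000
After event 3: A_seq=5352 A_ack=2000 B_seq=2000 B_ack=5352
After event 4: A_seq=5476 A_ack=2000 B_seq=2000 B_ack=5476
After event 5: A_seq=5510 A_ack=2000 B_seq=2000 B_ack=5510
After event 6: A_seq=5510 A_ack=2000 B_seq=2000 B_ack=5510
After event 7: A_seq=5510 A_ack=2041 B_seq=2041 B_ack=5510

5510 2041 2041 5510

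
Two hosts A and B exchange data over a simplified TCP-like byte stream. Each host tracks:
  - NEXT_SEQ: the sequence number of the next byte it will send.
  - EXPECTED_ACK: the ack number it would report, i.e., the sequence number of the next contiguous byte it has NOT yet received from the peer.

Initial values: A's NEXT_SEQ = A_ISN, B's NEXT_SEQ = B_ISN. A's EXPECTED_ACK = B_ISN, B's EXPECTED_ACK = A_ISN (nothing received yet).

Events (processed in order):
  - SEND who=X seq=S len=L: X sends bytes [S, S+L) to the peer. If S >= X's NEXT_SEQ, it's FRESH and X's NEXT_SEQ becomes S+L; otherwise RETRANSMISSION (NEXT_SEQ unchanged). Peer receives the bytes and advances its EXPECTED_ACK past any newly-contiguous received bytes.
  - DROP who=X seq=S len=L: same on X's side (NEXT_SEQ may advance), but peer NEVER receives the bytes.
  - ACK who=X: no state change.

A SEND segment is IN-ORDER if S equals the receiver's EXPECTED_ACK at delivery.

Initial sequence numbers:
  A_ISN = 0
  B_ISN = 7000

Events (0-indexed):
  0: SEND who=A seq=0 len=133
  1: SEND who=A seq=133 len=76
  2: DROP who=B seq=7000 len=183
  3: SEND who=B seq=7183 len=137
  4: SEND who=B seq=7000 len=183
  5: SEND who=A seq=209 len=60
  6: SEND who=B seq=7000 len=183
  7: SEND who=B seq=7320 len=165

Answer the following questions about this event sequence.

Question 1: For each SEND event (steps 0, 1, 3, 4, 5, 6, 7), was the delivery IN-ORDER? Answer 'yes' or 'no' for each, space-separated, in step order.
Step 0: SEND seq=0 -> in-order
Step 1: SEND seq=133 -> in-order
Step 3: SEND seq=7183 -> out-of-order
Step 4: SEND seq=7000 -> in-order
Step 5: SEND seq=209 -> in-order
Step 6: SEND seq=7000 -> out-of-order
Step 7: SEND seq=7320 -> in-order

Answer: yes yes no yes yes no yes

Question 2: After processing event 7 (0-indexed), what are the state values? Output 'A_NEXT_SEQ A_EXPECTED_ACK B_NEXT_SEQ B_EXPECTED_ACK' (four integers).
After event 0: A_seq=133 A_ack=7000 B_seq=7000 B_ack=133
After event 1: A_seq=209 A_ack=7000 B_seq=7000 B_ack=209
After event 2: A_seq=209 A_ack=7000 B_seq=7183 B_ack=209
After event 3: A_seq=209 A_ack=7000 B_seq=7320 B_ack=209
After event 4: A_seq=209 A_ack=7320 B_seq=7320 B_ack=209
After event 5: A_seq=269 A_ack=7320 B_seq=7320 B_ack=269
After event 6: A_seq=269 A_ack=7320 B_seq=7320 B_ack=269
After event 7: A_seq=269 A_ack=7485 B_seq=7485 B_ack=269

269 7485 7485 269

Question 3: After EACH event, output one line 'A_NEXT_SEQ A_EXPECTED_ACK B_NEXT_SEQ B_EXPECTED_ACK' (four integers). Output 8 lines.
133 7000 7000 133
209 7000 7000 209
209 7000 7183 209
209 7000 7320 209
209 7320 7320 209
269 7320 7320 269
269 7320 7320 269
269 7485 7485 269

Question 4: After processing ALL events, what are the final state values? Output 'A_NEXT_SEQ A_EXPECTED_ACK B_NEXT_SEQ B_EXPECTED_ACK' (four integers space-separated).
Answer: 269 7485 7485 269

Derivation:
After event 0: A_seq=133 A_ack=7000 B_seq=7000 B_ack=133
After event 1: A_seq=209 A_ack=7000 B_seq=7000 B_ack=209
After event 2: A_seq=209 A_ack=7000 B_seq=7183 B_ack=209
After event 3: A_seq=209 A_ack=7000 B_seq=7320 B_ack=209
After event 4: A_seq=209 A_ack=7320 B_seq=7320 B_ack=209
After event 5: A_seq=269 A_ack=7320 B_seq=7320 B_ack=269
After event 6: A_seq=269 A_ack=7320 B_seq=7320 B_ack=269
After event 7: A_seq=269 A_ack=7485 B_seq=7485 B_ack=269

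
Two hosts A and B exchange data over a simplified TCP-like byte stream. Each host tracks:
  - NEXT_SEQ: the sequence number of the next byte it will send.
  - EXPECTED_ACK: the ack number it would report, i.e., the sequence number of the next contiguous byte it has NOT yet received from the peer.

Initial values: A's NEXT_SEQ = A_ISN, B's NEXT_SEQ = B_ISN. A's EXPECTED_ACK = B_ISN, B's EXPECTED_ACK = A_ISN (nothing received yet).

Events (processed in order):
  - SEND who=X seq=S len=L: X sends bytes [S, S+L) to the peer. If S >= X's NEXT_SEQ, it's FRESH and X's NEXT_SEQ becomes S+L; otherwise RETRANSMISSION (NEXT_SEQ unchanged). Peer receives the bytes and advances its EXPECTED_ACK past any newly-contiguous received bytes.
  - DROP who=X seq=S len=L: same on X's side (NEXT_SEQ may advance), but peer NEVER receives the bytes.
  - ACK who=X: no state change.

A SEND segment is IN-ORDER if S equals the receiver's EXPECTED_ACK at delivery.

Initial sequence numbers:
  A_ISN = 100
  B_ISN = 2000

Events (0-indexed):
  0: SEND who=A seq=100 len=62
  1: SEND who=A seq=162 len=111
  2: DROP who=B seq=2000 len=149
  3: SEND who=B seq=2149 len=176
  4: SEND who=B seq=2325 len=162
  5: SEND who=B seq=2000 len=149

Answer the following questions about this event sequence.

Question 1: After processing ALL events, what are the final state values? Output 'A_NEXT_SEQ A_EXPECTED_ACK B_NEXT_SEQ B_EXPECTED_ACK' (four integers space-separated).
Answer: 273 2487 2487 273

Derivation:
After event 0: A_seq=162 A_ack=2000 B_seq=2000 B_ack=162
After event 1: A_seq=273 A_ack=2000 B_seq=2000 B_ack=273
After event 2: A_seq=273 A_ack=2000 B_seq=2149 B_ack=273
After event 3: A_seq=273 A_ack=2000 B_seq=2325 B_ack=273
After event 4: A_seq=273 A_ack=2000 B_seq=2487 B_ack=273
After event 5: A_seq=273 A_ack=2487 B_seq=2487 B_ack=273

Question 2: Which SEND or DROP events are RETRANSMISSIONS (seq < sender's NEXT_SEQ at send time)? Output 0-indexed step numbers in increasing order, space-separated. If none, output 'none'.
Step 0: SEND seq=100 -> fresh
Step 1: SEND seq=162 -> fresh
Step 2: DROP seq=2000 -> fresh
Step 3: SEND seq=2149 -> fresh
Step 4: SEND seq=2325 -> fresh
Step 5: SEND seq=2000 -> retransmit

Answer: 5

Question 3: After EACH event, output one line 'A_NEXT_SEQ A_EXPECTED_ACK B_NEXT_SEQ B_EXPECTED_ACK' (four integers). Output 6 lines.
162 2000 2000 162
273 2000 2000 273
273 2000 2149 273
273 2000 2325 273
273 2000 2487 273
273 2487 2487 273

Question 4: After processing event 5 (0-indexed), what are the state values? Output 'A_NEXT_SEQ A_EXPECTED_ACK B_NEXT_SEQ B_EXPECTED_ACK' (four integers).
After event 0: A_seq=162 A_ack=2000 B_seq=2000 B_ack=162
After event 1: A_seq=273 A_ack=2000 B_seq=2000 B_ack=273
After event 2: A_seq=273 A_ack=2000 B_seq=2149 B_ack=273
After event 3: A_seq=273 A_ack=2000 B_seq=2325 B_ack=273
After event 4: A_seq=273 A_ack=2000 B_seq=2487 B_ack=273
After event 5: A_seq=273 A_ack=2487 B_seq=2487 B_ack=273

273 2487 2487 273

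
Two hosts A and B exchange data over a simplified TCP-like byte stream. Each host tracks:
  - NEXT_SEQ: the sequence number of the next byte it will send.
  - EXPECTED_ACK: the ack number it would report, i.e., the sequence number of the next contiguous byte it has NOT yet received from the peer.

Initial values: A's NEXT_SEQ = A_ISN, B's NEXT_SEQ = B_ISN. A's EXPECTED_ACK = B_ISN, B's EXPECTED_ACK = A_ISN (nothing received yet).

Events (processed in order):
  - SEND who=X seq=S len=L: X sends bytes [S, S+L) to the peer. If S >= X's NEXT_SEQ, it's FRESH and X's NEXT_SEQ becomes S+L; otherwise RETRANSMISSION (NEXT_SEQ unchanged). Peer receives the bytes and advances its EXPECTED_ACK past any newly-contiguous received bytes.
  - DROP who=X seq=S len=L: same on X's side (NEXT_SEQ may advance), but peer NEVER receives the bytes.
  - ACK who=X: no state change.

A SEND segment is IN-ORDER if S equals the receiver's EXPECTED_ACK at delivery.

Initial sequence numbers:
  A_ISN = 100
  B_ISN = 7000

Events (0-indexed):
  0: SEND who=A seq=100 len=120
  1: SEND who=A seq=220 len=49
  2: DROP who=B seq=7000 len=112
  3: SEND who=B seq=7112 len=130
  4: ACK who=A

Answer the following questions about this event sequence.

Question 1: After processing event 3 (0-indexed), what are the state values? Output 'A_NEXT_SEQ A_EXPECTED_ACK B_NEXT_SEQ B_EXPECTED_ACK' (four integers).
After event 0: A_seq=220 A_ack=7000 B_seq=7000 B_ack=220
After event 1: A_seq=269 A_ack=7000 B_seq=7000 B_ack=269
After event 2: A_seq=269 A_ack=7000 B_seq=7112 B_ack=269
After event 3: A_seq=269 A_ack=7000 B_seq=7242 B_ack=269

269 7000 7242 269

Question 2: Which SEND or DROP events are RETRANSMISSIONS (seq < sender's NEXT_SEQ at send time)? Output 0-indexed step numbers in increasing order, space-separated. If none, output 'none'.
Answer: none

Derivation:
Step 0: SEND seq=100 -> fresh
Step 1: SEND seq=220 -> fresh
Step 2: DROP seq=7000 -> fresh
Step 3: SEND seq=7112 -> fresh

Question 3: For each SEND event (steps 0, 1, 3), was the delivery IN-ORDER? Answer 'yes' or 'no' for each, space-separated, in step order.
Step 0: SEND seq=100 -> in-order
Step 1: SEND seq=220 -> in-order
Step 3: SEND seq=7112 -> out-of-order

Answer: yes yes no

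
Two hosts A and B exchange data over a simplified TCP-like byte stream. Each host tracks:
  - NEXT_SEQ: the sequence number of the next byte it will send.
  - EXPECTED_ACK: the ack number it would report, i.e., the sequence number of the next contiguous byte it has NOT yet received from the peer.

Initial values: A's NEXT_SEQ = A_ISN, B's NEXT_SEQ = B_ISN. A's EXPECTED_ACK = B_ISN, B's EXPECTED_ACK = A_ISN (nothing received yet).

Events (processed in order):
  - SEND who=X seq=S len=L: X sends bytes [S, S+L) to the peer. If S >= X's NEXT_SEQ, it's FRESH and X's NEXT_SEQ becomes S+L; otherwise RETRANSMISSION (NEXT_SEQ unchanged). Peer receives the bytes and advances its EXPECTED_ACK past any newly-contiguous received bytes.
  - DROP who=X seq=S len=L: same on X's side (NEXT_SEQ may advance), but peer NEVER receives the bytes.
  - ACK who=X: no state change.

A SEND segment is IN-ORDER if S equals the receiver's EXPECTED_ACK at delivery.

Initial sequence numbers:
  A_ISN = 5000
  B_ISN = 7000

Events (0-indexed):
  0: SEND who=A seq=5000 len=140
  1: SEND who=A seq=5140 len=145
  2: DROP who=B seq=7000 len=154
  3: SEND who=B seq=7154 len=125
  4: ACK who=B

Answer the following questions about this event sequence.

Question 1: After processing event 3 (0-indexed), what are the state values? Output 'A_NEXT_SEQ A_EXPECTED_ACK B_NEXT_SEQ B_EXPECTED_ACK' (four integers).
After event 0: A_seq=5140 A_ack=7000 B_seq=7000 B_ack=5140
After event 1: A_seq=5285 A_ack=7000 B_seq=7000 B_ack=5285
After event 2: A_seq=5285 A_ack=7000 B_seq=7154 B_ack=5285
After event 3: A_seq=5285 A_ack=7000 B_seq=7279 B_ack=5285

5285 7000 7279 5285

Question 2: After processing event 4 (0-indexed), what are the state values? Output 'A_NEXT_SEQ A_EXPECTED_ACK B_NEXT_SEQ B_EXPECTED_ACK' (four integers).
After event 0: A_seq=5140 A_ack=7000 B_seq=7000 B_ack=5140
After event 1: A_seq=5285 A_ack=7000 B_seq=7000 B_ack=5285
After event 2: A_seq=5285 A_ack=7000 B_seq=7154 B_ack=5285
After event 3: A_seq=5285 A_ack=7000 B_seq=7279 B_ack=5285
After event 4: A_seq=5285 A_ack=7000 B_seq=7279 B_ack=5285

5285 7000 7279 5285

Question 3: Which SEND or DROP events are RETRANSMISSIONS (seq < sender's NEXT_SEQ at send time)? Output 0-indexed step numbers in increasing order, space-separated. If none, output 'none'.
Answer: none

Derivation:
Step 0: SEND seq=5000 -> fresh
Step 1: SEND seq=5140 -> fresh
Step 2: DROP seq=7000 -> fresh
Step 3: SEND seq=7154 -> fresh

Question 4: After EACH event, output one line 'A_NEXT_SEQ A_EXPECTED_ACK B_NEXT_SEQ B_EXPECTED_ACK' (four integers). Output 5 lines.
5140 7000 7000 5140
5285 7000 7000 5285
5285 7000 7154 5285
5285 7000 7279 5285
5285 7000 7279 5285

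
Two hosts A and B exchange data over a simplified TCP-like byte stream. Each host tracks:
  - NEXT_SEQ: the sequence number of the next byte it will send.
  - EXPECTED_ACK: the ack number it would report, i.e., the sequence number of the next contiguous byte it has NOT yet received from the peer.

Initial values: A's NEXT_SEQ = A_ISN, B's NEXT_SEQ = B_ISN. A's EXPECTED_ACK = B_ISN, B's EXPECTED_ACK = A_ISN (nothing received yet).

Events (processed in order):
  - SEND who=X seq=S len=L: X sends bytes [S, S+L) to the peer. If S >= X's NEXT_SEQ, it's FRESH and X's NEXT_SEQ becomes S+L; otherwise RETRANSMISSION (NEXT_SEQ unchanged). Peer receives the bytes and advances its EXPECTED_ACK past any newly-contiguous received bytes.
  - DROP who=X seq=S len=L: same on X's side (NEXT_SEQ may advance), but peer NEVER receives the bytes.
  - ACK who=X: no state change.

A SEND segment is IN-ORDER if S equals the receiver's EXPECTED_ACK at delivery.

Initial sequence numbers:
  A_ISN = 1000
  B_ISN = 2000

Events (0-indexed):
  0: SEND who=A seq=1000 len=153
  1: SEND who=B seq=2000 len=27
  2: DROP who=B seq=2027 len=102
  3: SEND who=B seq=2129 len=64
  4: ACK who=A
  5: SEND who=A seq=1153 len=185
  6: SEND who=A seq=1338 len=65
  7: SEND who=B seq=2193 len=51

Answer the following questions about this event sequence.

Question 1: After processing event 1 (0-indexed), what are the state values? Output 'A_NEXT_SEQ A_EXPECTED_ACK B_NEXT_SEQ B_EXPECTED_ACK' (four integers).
After event 0: A_seq=1153 A_ack=2000 B_seq=2000 B_ack=1153
After event 1: A_seq=1153 A_ack=2027 B_seq=2027 B_ack=1153

1153 2027 2027 1153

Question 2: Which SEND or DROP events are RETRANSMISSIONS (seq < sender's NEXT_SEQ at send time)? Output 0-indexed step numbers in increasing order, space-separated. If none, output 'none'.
Answer: none

Derivation:
Step 0: SEND seq=1000 -> fresh
Step 1: SEND seq=2000 -> fresh
Step 2: DROP seq=2027 -> fresh
Step 3: SEND seq=2129 -> fresh
Step 5: SEND seq=1153 -> fresh
Step 6: SEND seq=1338 -> fresh
Step 7: SEND seq=2193 -> fresh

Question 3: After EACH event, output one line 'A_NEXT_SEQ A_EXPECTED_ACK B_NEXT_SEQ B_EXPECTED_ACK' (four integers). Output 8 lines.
1153 2000 2000 1153
1153 2027 2027 1153
1153 2027 2129 1153
1153 2027 2193 1153
1153 2027 2193 1153
1338 2027 2193 1338
1403 2027 2193 1403
1403 2027 2244 1403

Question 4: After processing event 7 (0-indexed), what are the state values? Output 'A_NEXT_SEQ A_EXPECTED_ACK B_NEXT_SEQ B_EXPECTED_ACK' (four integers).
After event 0: A_seq=1153 A_ack=2000 B_seq=2000 B_ack=1153
After event 1: A_seq=1153 A_ack=2027 B_seq=2027 B_ack=1153
After event 2: A_seq=1153 A_ack=2027 B_seq=2129 B_ack=1153
After event 3: A_seq=1153 A_ack=2027 B_seq=2193 B_ack=1153
After event 4: A_seq=1153 A_ack=2027 B_seq=2193 B_ack=1153
After event 5: A_seq=1338 A_ack=2027 B_seq=2193 B_ack=1338
After event 6: A_seq=1403 A_ack=2027 B_seq=2193 B_ack=1403
After event 7: A_seq=1403 A_ack=2027 B_seq=2244 B_ack=1403

1403 2027 2244 1403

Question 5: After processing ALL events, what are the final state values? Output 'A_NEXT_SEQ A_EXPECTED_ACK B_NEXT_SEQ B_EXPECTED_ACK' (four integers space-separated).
Answer: 1403 2027 2244 1403

Derivation:
After event 0: A_seq=1153 A_ack=2000 B_seq=2000 B_ack=1153
After event 1: A_seq=1153 A_ack=2027 B_seq=2027 B_ack=1153
After event 2: A_seq=1153 A_ack=2027 B_seq=2129 B_ack=1153
After event 3: A_seq=1153 A_ack=2027 B_seq=2193 B_ack=1153
After event 4: A_seq=1153 A_ack=2027 B_seq=2193 B_ack=1153
After event 5: A_seq=1338 A_ack=2027 B_seq=2193 B_ack=1338
After event 6: A_seq=1403 A_ack=2027 B_seq=2193 B_ack=1403
After event 7: A_seq=1403 A_ack=2027 B_seq=2244 B_ack=1403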